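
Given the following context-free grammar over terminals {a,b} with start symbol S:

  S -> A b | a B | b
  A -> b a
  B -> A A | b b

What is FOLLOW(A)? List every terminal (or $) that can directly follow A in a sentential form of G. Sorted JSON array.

FIRST iteration:
pass 1:
  A via A→b a: +{b}
  B via B→A A: +{b}
  S via S→A b: +{b}
  S via S→a B: +{a}
  FIRST(S)={a,b}  FIRST(A)={b}  FIRST(B)={b}
pass 2: (stable)
  FIRST(S)={a,b}  FIRST(A)={b}  FIRST(B)={b}

FOLLOW sets:
initialize: $ ∈ FOLLOW(S)
round 1:
  B→A A: FOLLOW(A) ⊇ FIRST(A) = {b}; new: +{b}
  S→a B: FOLLOW(B) ⊇ FOLLOW(S) ⊇ {$}; new: +{$}
  S: {$}  A: {b}  B: {$}
round 2:
  B→A A: FOLLOW(A) ⊇ FOLLOW(B) ⊇ {$}; new: +{$}
  S: {$}  A: {$,b}  B: {$}
round 3: done
  S: {$}  A: {$,b}  B: {$}

FOLLOW(A) = ["$", "b"]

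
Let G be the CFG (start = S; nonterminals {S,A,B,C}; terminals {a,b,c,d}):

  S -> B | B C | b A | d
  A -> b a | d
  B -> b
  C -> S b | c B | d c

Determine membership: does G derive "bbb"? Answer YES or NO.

Convert to CNF:
  S -> B C | T0 A | b | d
  A -> T0 T1 | d
  B -> b
  C -> S T0 | T2 B | T3 T2
  T0 -> b
  T1 -> a
  T2 -> c
  T3 -> d

Fill CYK table bottom-up:
  [0..0]={B,S,T0}  "b"  orig:{B,S}
  [1..1]={B,S,T0}  "b"  orig:{B,S}
  [2..2]={B,S,T0}  "b"  orig:{B,S}
  [0..1]={C}  "bb"
  [1..2]={C}  "bb"
  [0..2]={S}  "bbb"

S ∈ T[0,2] ⇒ YES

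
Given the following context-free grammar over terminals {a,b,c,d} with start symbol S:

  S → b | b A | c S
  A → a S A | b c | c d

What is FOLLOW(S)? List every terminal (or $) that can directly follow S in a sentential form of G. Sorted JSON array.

FIRST sets, iterate to fixpoint:
round 1:
  A via A→a S A: +{a}
  A via A→b c: +{b}
  A via A→c d: +{c}
  S via S→b: +{b}
  S via S→c S: +{c}
  FIRST(S)={b,c}  FIRST(A)={a,b,c}
round 2: — fixpoint
  FIRST(S)={b,c}  FIRST(A)={a,b,c}

Compute FOLLOW by fixpoint:
initialize: $ ∈ FOLLOW(S)
[1]
  A→a S A: FOLLOW(S) ⊇ FIRST(A) = {a,b,c}; new: +{a,b,c}
  S→b A: FOLLOW(A) ⊇ FOLLOW(S) ⊇ {$,a,b,c}; new: +{$,a,b,c}
  FOLLOW(S)={$,a,b,c}  FOLLOW(A)={$,a,b,c}
[2] done
  FOLLOW(S)={$,a,b,c}  FOLLOW(A)={$,a,b,c}

FOLLOW(S) = ["$", "a", "b", "c"]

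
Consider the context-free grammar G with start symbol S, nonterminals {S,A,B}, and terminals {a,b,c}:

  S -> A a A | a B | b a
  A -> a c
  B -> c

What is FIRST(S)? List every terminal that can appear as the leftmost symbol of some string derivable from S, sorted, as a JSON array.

FIRST sets, iterate to fixpoint:
iter 1:
  A via A→a c: +{a}
  B via B→c: +{c}
  S via S→A a A: +{a}
  S via S→b a: +{b}
  S: {a,b}  A: {a}  B: {c}
iter 2: — fixpoint
  S: {a,b}  A: {a}  B: {c}

FIRST(S) = ["a", "b"]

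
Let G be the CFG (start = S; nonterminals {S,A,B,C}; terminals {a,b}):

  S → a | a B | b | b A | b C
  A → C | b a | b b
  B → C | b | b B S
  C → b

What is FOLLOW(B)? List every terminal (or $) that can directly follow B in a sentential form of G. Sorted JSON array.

FIRST iteration:
[1]
  A via A→b a: +{b}
  B via B→b: +{b}
  C via C→b: +{b}
  S via S→a: +{a}
  S via S→b: +{b}
  S: {a,b}  A: {b}  B: {b}  C: {b}
[2] (no change)
  S: {a,b}  A: {b}  B: {b}  C: {b}

FOLLOW iteration:
seed FOLLOW(S) with $
iter 1:
  B→b B S: FOLLOW(B) ⊇ FIRST(S) = {a,b}; new: +{a,b}
  B→b B S: FOLLOW(S) ⊇ FOLLOW(B) ⊇ {a,b}; new: +{a,b}
  S→a B: FOLLOW(B) ⊇ FOLLOW(S) ⊇ {$,a,b}; new: +{$}
  S→b A: FOLLOW(A) ⊇ FOLLOW(S) ⊇ {$,a,b}; new: +{$,a,b}
  S→b C: FOLLOW(C) ⊇ FOLLOW(S) ⊇ {$,a,b}; new: +{$,a,b}
  S: {$,a,b}  A: {$,a,b}  B: {$,a,b}  C: {$,a,b}
iter 2: — fixpoint
  S: {$,a,b}  A: {$,a,b}  B: {$,a,b}  C: {$,a,b}

FOLLOW(B) = ["$", "a", "b"]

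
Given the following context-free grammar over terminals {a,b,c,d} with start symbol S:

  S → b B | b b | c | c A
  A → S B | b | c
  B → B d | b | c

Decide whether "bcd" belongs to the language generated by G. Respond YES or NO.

Convert to CNF:
  S -> T1 B | T1 T1 | T2 A | c
  A -> S B | b | c
  B -> B T0 | b | c
  T0 -> d
  T1 -> b
  T2 -> c

Fill CYK table bottom-up:
  T[0,0] 'b' = {A,B,T1}  orig:{A,B}
  T[1,1] 'c' = {A,B,S,T2}  orig:{A,B,S}
  T[2,2] 'd' = {T0}  orig:{}
  T[0,1] 'bc' = {S}
  T[1,2] 'cd' = {B}
  T[0,2] 'bcd' = {S}

S ∈ T[0,2] ⇒ YES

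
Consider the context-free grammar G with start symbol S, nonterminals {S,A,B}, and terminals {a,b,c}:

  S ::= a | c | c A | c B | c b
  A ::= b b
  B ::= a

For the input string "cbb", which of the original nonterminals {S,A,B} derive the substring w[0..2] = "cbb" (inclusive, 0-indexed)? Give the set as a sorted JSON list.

CNF form of G:
  S -> T1 A | T1 B | T1 T0 | a | c
  A -> T0 T0
  B -> a
  T0 -> b
  T1 -> c

Fill CYK table bottom-up (cells [i..j] with 0 ≤ i ≤ j ≤ 2 only):
  cell(0,0) c: {S,T1}  orig:{S}
  cell(1,1) b: {T0}  orig:{}
  cell(2,2) b: {T0}  orig:{}
  cell(0,1) cb: {S}
  cell(1,2) bb: {A}
  cell(0,2) cbb: {S}

Original NTs in T[0,2] deriving "cbb": ["S"]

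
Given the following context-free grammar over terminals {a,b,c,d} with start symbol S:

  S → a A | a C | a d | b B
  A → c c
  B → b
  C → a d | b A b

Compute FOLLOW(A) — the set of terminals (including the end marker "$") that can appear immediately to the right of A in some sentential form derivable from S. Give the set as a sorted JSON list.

Compute FIRST by fixpoint:
[1]
  A via A→c c: +{c}
  B via B→b: +{b}
  C via C→a d: +{a}
  C via C→b A b: +{b}
  S via S→a A: +{a}
  S via S→b B: +{b}
  FIRST[S]={a,b}  FIRST[A]={c}  FIRST[B]={b}  FIRST[C]={a,b}
[2] (stable)
  FIRST[S]={a,b}  FIRST[A]={c}  FIRST[B]={b}  FIRST[C]={a,b}

FOLLOW iteration:
initialize: $ ∈ FOLLOW(S)
pass 1:
  C→b A b: FOLLOW(A) ⊇ FIRST(b) = {b}; new: +{b}
  S→a A: FOLLOW(A) ⊇ FOLLOW(S) ⊇ {$}; new: +{$}
  S→a C: FOLLOW(C) ⊇ FOLLOW(S) ⊇ {$}; new: +{$}
  S→b B: FOLLOW(B) ⊇ FOLLOW(S) ⊇ {$}; new: +{$}
  FOLLOW[S]={$}  FOLLOW[A]={$,b}  FOLLOW[B]={$}  FOLLOW[C]={$}
pass 2: done
  FOLLOW[S]={$}  FOLLOW[A]={$,b}  FOLLOW[B]={$}  FOLLOW[C]={$}

FOLLOW(A) = ["$", "b"]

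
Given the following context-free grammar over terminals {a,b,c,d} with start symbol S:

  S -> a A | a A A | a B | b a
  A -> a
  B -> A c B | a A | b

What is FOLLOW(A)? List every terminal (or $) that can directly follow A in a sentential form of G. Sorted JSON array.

Compute FIRST by fixpoint:
round 1:
  A via A→a: +{a}
  B via B→A c B: +{a}
  B via B→b: +{b}
  S via S→a A: +{a}
  S via S→b a: +{b}
  S: {a,b}  A: {a}  B: {a,b}
round 2: done
  S: {a,b}  A: {a}  B: {a,b}

FOLLOW iteration:
initialize: $ ∈ FOLLOW(S)
pass 1:
  B→A c B: FOLLOW(A) ⊇ FIRST(c) = {c}; new: +{c}
  S→a A: FOLLOW(A) ⊇ FOLLOW(S) ⊇ {$}; new: +{$}
  S→a A A: FOLLOW(A) ⊇ FIRST(A) = {a}; new: +{a}
  S→a B: FOLLOW(B) ⊇ FOLLOW(S) ⊇ {$}; new: +{$}
  S: {$}  A: {$,a,c}  B: {$}
pass 2: — fixpoint
  S: {$}  A: {$,a,c}  B: {$}

FOLLOW(A) = ["$", "a", "c"]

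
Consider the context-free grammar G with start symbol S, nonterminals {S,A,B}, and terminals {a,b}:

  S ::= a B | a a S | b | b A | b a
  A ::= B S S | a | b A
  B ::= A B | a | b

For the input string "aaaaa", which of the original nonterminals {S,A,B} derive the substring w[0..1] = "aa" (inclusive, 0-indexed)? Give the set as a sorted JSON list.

Convert to CNF:
  S -> T0 A | T0 T1 | T1 B | T1 X3 | b
  A -> B X2 | T0 A | a
  B -> A B | a | b
  T0 -> b
  T1 -> a
  X2 -> S S
  X3 -> T1 S

CYK table (by increasing span) (cells [i..j] with 0 ≤ i ≤ j ≤ 1 only):
  T[0,0] 'a' = {A,B,T1}  orig:{A,B}
  T[1,1] 'a' = {A,B,T1}  orig:{A,B}
  T[0,1] 'aa' = {B,S}

Original NTs in T[0,1] deriving "aa": ["B", "S"]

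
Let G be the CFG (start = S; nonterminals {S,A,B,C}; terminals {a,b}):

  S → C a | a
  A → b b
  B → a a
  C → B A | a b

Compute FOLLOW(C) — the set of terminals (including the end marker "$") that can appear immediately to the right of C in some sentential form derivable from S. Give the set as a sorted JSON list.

FIRST iteration:
iter 1:
  A via A→b b: +{b}
  B via B→a a: +{a}
  C via C→B A: +{a}
  S via S→C a: +{a}
  S: {a}  A: {b}  B: {a}  C: {a}
iter 2: (no change)
  S: {a}  A: {b}  B: {a}  C: {a}

Compute FOLLOW by fixpoint:
seed FOLLOW(S) with $
[1]
  C→B A: FOLLOW(B) ⊇ FIRST(A) = {b}; new: +{b}
  S→C a: FOLLOW(C) ⊇ FIRST(a) = {a}; new: +{a}
  FOLLOW[S]={$}  FOLLOW[A]={}  FOLLOW[B]={b}  FOLLOW[C]={a}
[2]
  C→B A: FOLLOW(A) ⊇ FOLLOW(C) ⊇ {a}; new: +{a}
  FOLLOW[S]={$}  FOLLOW[A]={a}  FOLLOW[B]={b}  FOLLOW[C]={a}
[3] (stable)
  FOLLOW[S]={$}  FOLLOW[A]={a}  FOLLOW[B]={b}  FOLLOW[C]={a}

FOLLOW(C) = ["a"]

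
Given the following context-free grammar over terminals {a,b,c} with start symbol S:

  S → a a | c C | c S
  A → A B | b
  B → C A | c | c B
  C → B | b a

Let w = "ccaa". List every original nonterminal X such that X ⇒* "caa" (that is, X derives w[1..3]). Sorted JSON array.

Convert to CNF:
  S -> T0 C | T0 S | T2 T2
  A -> A B | b
  B -> C A | T0 B | c
  C -> C A | T0 B | T1 T2 | c
  T0 -> c
  T1 -> b
  T2 -> a

CYK fill — only the sub-triangle for w[1..3]:
  [1..1]={B,C,T0}  "c"  orig:{B,C}
  [2..2]={T2}  "a"  orig:{}
  [3..3]={T2}  "a"  orig:{}
  [1..2]=∅  "ca"
  [2..3]={S}  "aa"
  [1..3]={S}  "caa"

Original NTs in T[1,3] deriving "caa": ["S"]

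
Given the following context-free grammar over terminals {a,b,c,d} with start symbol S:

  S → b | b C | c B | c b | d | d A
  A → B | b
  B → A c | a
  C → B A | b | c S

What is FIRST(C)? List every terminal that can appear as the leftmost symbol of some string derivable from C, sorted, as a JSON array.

Compute FIRST by fixpoint:
[1]
  A via A→b: +{b}
  B via B→A c: +{b}
  B via B→a: +{a}
  C via C→B A: +{a,b}
  C via C→c S: +{c}
  S via S→b: +{b}
  S via S→c B: +{c}
  S via S→d: +{d}
  FIRST(S)={b,c,d}  FIRST(A)={b}  FIRST(B)={a,b}  FIRST(C)={a,b,c}
[2]
  A via A→B: +{a}
  FIRST(S)={b,c,d}  FIRST(A)={a,b}  FIRST(B)={a,b}  FIRST(C)={a,b,c}
[3] done
  FIRST(S)={b,c,d}  FIRST(A)={a,b}  FIRST(B)={a,b}  FIRST(C)={a,b,c}

FIRST(C) = ["a", "b", "c"]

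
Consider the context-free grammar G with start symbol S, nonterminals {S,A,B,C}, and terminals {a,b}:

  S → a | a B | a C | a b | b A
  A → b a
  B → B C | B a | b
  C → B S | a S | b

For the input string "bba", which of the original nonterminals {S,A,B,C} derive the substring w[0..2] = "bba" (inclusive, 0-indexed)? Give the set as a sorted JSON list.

Convert to CNF:
  S -> T0 A | T1 B | T1 C | T1 T0 | a
  A -> T0 T1
  B -> B C | B T1 | b
  C -> B S | T1 S | b
  T0 -> b
  T1 -> a

Fill CYK table bottom-up (cells [i..j] with 0 ≤ i ≤ j ≤ 2 only):
  T[0,0] 'b' = {B,C,T0}  orig:{B,C}
  T[1,1] 'b' = {B,C,T0}  orig:{B,C}
  T[2,2] 'a' = {S,T1}  orig:{S}
  T[0,1] 'bb' = {B}
  T[1,2] 'ba' = {A,B,C}
  T[0,2] 'bba' = {B,C,S}

Original NTs in T[0,2] deriving "bba": ["B", "C", "S"]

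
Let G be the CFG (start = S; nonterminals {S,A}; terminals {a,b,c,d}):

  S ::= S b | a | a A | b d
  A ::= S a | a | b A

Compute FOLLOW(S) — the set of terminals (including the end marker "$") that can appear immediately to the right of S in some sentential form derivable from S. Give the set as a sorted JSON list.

FIRST sets, iterate to fixpoint:
pass 1:
  A via A→a: +{a}
  A via A→b A: +{b}
  S via S→a: +{a}
  S via S→b d: +{b}
  S: {a,b}  A: {a,b}
pass 2: (no change)
  S: {a,b}  A: {a,b}

FOLLOW sets:
seed FOLLOW(S) with $
iter 1:
  A→S a: FOLLOW(S) ⊇ FIRST(a) = {a}; new: +{a}
  S→S b: FOLLOW(S) ⊇ FIRST(b) = {b}; new: +{b}
  S→a A: FOLLOW(A) ⊇ FOLLOW(S) ⊇ {$,a,b}; new: +{$,a,b}
  S: {$,a,b}  A: {$,a,b}
iter 2: (stable)
  S: {$,a,b}  A: {$,a,b}

FOLLOW(S) = ["$", "a", "b"]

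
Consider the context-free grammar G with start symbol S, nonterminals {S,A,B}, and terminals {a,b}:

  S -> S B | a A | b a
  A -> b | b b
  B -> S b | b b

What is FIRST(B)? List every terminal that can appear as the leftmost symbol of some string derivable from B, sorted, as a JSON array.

Compute FIRST by fixpoint:
iter 1:
  A via A→b: +{b}
  B via B→b b: +{b}
  S via S→a A: +{a}
  S via S→b a: +{b}
  FIRST(S)={a,b}  FIRST(A)={b}  FIRST(B)={b}
iter 2:
  B via B→S b: +{a}
  FIRST(S)={a,b}  FIRST(A)={b}  FIRST(B)={a,b}
iter 3: (stable)
  FIRST(S)={a,b}  FIRST(A)={b}  FIRST(B)={a,b}

FIRST(B) = ["a", "b"]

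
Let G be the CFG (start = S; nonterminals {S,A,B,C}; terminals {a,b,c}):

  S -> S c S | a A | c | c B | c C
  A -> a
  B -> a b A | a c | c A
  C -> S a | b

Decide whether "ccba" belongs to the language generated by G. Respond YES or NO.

CNF form of G:
  S -> S X4 | T0 A | T2 B | T2 C | c
  A -> a
  B -> T0 T2 | T0 X3 | T2 A
  C -> S T0 | b
  T0 -> a
  T1 -> b
  T2 -> c
  X3 -> T1 A
  X4 -> T2 S

CYK fill:
  [0..0]={S,T2}  "c"  orig:{S}
  [1..1]={S,T2}  "c"  orig:{S}
  [2..2]={C,T1}  "b"  orig:{C}
  [3..3]={A,T0}  "a"  orig:{A}
  [0..1]={X4}  "cc"  orig:{}
  [1..2]={S}  "cb"
  [2..3]={X3}  "ba"  orig:{}
  [0..2]={X4}  "ccb"  orig:{}
  [1..3]={C}  "cba"
  [0..3]={S}  "ccba"

S ∈ T[0,3] ⇒ YES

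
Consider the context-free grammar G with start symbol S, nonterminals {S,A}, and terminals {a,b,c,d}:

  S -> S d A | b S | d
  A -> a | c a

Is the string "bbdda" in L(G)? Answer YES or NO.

Convert to CNF:
  S -> S X4 | T3 S | d
  A -> T0 T1 | a
  T0 -> c
  T1 -> a
  T2 -> d
  T3 -> b
  X4 -> T2 A

CYK table (by increasing span):
  [0..0]={T3}  "b"  orig:{}
  [1..1]={T3}  "b"  orig:{}
  [2..2]={S,T2}  "d"  orig:{S}
  [3..3]={S,T2}  "d"  orig:{S}
  [4..4]={A,T1}  "a"  orig:{A}
  [0..1]=∅  "bb"
  [1..2]={S}  "bd"
  [2..3]=∅  "dd"
  [3..4]={X4}  "da"  orig:{}
  [0..2]={S}  "bbd"
  [1..3]=∅  "bdd"
  [2..4]={S}  "dda"
  [0..3]=∅  "bbdd"
  [1..4]={S}  "bdda"
  [0..4]={S}  "bbdda"

S ∈ T[0,4] ⇒ YES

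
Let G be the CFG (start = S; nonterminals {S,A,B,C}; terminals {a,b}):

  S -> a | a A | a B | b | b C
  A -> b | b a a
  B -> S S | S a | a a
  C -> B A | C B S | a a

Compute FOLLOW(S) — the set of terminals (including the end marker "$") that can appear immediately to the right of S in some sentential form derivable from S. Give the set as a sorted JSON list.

FIRST sets, iterate to fixpoint:
iter 1:
  A via A→b: +{b}
  B via B→a a: +{a}
  C via C→B A: +{a}
  S via S→a: +{a}
  S via S→b: +{b}
  S: {a,b}  A: {b}  B: {a}  C: {a}
iter 2:
  B via B→S S: +{b}
  C via C→B A: +{b}
  S: {a,b}  A: {b}  B: {a,b}  C: {a,b}
iter 3: (no change)
  S: {a,b}  A: {b}  B: {a,b}  C: {a,b}

Compute FOLLOW by fixpoint:
initialize: $ ∈ FOLLOW(S)
iter 1:
  B→S S: FOLLOW(S) ⊇ FIRST(S) = {a,b}; new: +{a,b}
  C→B A: FOLLOW(B) ⊇ FIRST(A) = {b}; new: +{b}
  C→C B S: FOLLOW(C) ⊇ FIRST(B) = {a,b}; new: +{a,b}
  C→C B S: FOLLOW(B) ⊇ FIRST(S) = {a,b}; new: +{a}
  S→a A: FOLLOW(A) ⊇ FOLLOW(S) ⊇ {$,a,b}; new: +{$,a,b}
  S→a B: FOLLOW(B) ⊇ FOLLOW(S) ⊇ {$,a,b}; new: +{$}
  S→b C: FOLLOW(C) ⊇ FOLLOW(S) ⊇ {$,a,b}; new: +{$}
  FOLLOW[S]={$,a,b}  FOLLOW[A]={$,a,b}  FOLLOW[B]={$,a,b}  FOLLOW[C]={$,a,b}
iter 2: — fixpoint
  FOLLOW[S]={$,a,b}  FOLLOW[A]={$,a,b}  FOLLOW[B]={$,a,b}  FOLLOW[C]={$,a,b}

FOLLOW(S) = ["$", "a", "b"]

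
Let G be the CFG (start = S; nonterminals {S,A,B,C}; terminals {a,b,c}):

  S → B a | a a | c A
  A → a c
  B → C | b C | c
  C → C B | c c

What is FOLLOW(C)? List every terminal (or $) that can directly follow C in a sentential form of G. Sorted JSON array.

Compute FIRST by fixpoint:
[1]
  A via A→a c: +{a}
  B via B→b C: +{b}
  B via B→c: +{c}
  C via C→c c: +{c}
  S via S→B a: +{b,c}
  S via S→a a: +{a}
  FIRST[S]={a,b,c}  FIRST[A]={a}  FIRST[B]={b,c}  FIRST[C]={c}
[2] — fixpoint
  FIRST[S]={a,b,c}  FIRST[A]={a}  FIRST[B]={b,c}  FIRST[C]={c}

Compute FOLLOW by fixpoint:
initialize: $ ∈ FOLLOW(S)
iter 1:
  C→C B: FOLLOW(C) ⊇ FIRST(B) = {b,c}; new: +{b,c}
  C→C B: FOLLOW(B) ⊇ FOLLOW(C) ⊇ {b,c}; new: +{b,c}
  S→B a: FOLLOW(B) ⊇ FIRST(a) = {a}; new: +{a}
  S→c A: FOLLOW(A) ⊇ FOLLOW(S) ⊇ {$}; new: +{$}
  FOLLOW[S]={$}  FOLLOW[A]={$}  FOLLOW[B]={a,b,c}  FOLLOW[C]={b,c}
iter 2:
  B→C: FOLLOW(C) ⊇ FOLLOW(B) ⊇ {a,b,c}; new: +{a}
  FOLLOW[S]={$}  FOLLOW[A]={$}  FOLLOW[B]={a,b,c}  FOLLOW[C]={a,b,c}
iter 3: (stable)
  FOLLOW[S]={$}  FOLLOW[A]={$}  FOLLOW[B]={a,b,c}  FOLLOW[C]={a,b,c}

FOLLOW(C) = ["a", "b", "c"]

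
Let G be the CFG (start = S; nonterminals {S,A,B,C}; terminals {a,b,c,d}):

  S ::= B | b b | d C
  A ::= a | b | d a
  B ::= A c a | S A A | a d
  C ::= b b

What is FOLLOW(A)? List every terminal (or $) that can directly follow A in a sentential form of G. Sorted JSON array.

Compute FIRST by fixpoint:
iter 1:
  A via A→a: +{a}
  A via A→b: +{b}
  A via A→d a: +{d}
  B via B→A c a: +{a,b,d}
  C via C→b b: +{b}
  S via S→B: +{a,b,d}
  FIRST[S]={a,b,d}  FIRST[A]={a,b,d}  FIRST[B]={a,b,d}  FIRST[C]={b}
iter 2: (no change)
  FIRST[S]={a,b,d}  FIRST[A]={a,b,d}  FIRST[B]={a,b,d}  FIRST[C]={b}

FOLLOW iteration:
initialize: $ ∈ FOLLOW(S)
iter 1:
  B→A c a: FOLLOW(A) ⊇ FIRST(c) = {c}; new: +{c}
  B→S A A: FOLLOW(S) ⊇ FIRST(A) = {a,b,d}; new: +{a,b,d}
  B→S A A: FOLLOW(A) ⊇ FIRST(A) = {a,b,d}; new: +{a,b,d}
  S→B: FOLLOW(B) ⊇ FOLLOW(S) ⊇ {$,a,b,d}; new: +{$,a,b,d}
  S→d C: FOLLOW(C) ⊇ FOLLOW(S) ⊇ {$,a,b,d}; new: +{$,a,b,d}
  FOLLOW(S)={$,a,b,d}  FOLLOW(A)={a,b,c,d}  FOLLOW(B)={$,a,b,d}  FOLLOW(C)={$,a,b,d}
iter 2:
  B→S A A: FOLLOW(A) ⊇ FOLLOW(B) ⊇ {$,a,b,d}; new: +{$}
  FOLLOW(S)={$,a,b,d}  FOLLOW(A)={$,a,b,c,d}  FOLLOW(B)={$,a,b,d}  FOLLOW(C)={$,a,b,d}
iter 3: (no change)
  FOLLOW(S)={$,a,b,d}  FOLLOW(A)={$,a,b,c,d}  FOLLOW(B)={$,a,b,d}  FOLLOW(C)={$,a,b,d}

FOLLOW(A) = ["$", "a", "b", "c", "d"]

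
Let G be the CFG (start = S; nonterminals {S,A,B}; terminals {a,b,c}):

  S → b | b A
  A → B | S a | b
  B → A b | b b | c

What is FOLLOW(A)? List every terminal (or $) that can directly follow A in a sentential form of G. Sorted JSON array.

Compute FIRST by fixpoint:
round 1:
  A via A→b: +{b}
  B via B→A b: +{b}
  B via B→c: +{c}
  S via S→b: +{b}
  S: {b}  A: {b}  B: {b,c}
round 2:
  A via A→B: +{c}
  S: {b}  A: {b,c}  B: {b,c}
round 3: — fixpoint
  S: {b}  A: {b,c}  B: {b,c}

FOLLOW iteration:
initialize: $ ∈ FOLLOW(S)
round 1:
  A→S a: FOLLOW(S) ⊇ FIRST(a) = {a}; new: +{a}
  B→A b: FOLLOW(A) ⊇ FIRST(b) = {b}; new: +{b}
  S→b A: FOLLOW(A) ⊇ FOLLOW(S) ⊇ {$,a}; new: +{$,a}
  FOLLOW(S)={$,a}  FOLLOW(A)={$,a,b}  FOLLOW(B)={}
round 2:
  A→B: FOLLOW(B) ⊇ FOLLOW(A) ⊇ {$,a,b}; new: +{$,a,b}
  FOLLOW(S)={$,a}  FOLLOW(A)={$,a,b}  FOLLOW(B)={$,a,b}
round 3: — fixpoint
  FOLLOW(S)={$,a}  FOLLOW(A)={$,a,b}  FOLLOW(B)={$,a,b}

FOLLOW(A) = ["$", "a", "b"]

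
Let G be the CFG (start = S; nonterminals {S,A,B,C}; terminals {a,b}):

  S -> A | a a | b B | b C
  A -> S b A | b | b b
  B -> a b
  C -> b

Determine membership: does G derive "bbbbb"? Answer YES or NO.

CNF form of G:
  S -> S X3 | T0 B | T0 C | T0 T0 | T1 T1 | b
  A -> S X2 | T0 T0 | b
  B -> T1 T0
  C -> b
  T0 -> b
  T1 -> a
  X2 -> T0 A
  X3 -> T0 A

Fill CYK table bottom-up:
  T[0,0] 'b' = {A,C,S,T0}  orig:{A,C,S}
  T[1,1] 'b' = {A,C,S,T0}  orig:{A,C,S}
  T[2,2] 'b' = {A,C,S,T0}  orig:{A,C,S}
  T[3,3] 'b' = {A,C,S,T0}  orig:{A,C,S}
  T[4,4] 'b' = {A,C,S,T0}  orig:{A,C,S}
  T[0,1] 'bb' = {A,S,X2,X3}  orig:{A,S}
  T[1,2] 'bb' = {A,S,X2,X3}  orig:{A,S}
  T[2,3] 'bb' = {A,S,X2,X3}  orig:{A,S}
  T[3,4] 'bb' = {A,S,X2,X3}  orig:{A,S}
  T[0,2] 'bbb' = {A,S,X2,X3}  orig:{A,S}
  T[1,3] 'bbb' = {A,S,X2,X3}  orig:{A,S}
  T[2,4] 'bbb' = {A,S,X2,X3}  orig:{A,S}
  T[0,3] 'bbbb' = {A,S,X2,X3}  orig:{A,S}
  T[1,4] 'bbbb' = {A,S,X2,X3}  orig:{A,S}
  T[0,4] 'bbbbb' = {A,S,X2,X3}  orig:{A,S}

S ∈ T[0,4] ⇒ YES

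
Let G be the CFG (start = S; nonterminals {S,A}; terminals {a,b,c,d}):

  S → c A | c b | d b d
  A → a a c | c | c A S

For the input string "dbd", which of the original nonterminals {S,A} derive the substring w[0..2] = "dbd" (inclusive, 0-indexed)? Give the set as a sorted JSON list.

Convert to CNF:
  S -> T1 A | T1 T2 | T3 X6
  A -> T0 X4 | T1 X5 | c
  T0 -> a
  T1 -> c
  T2 -> b
  T3 -> d
  X4 -> T0 T1
  X5 -> A S
  X6 -> T2 T3

Fill CYK table bottom-up, restricted to cells inside w[0..2]:
  cell(0,0) d: {T3}  orig:{}
  cell(1,1) b: {T2}  orig:{}
  cell(2,2) d: {T3}  orig:{}
  cell(0,1) db: ∅
  cell(1,2) bd: {X6}  orig:{}
  cell(0,2) dbd: {S}

Original NTs in T[0,2] deriving "dbd": ["S"]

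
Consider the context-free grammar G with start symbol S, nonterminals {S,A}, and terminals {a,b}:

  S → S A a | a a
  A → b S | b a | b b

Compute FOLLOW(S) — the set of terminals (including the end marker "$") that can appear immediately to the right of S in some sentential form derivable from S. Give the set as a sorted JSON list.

FIRST sets, iterate to fixpoint:
pass 1:
  A via A→b S: +{b}
  S via S→a a: +{a}
  FIRST[S]={a}  FIRST[A]={b}
pass 2: (no change)
  FIRST[S]={a}  FIRST[A]={b}

FOLLOW sets:
initialize: $ ∈ FOLLOW(S)
pass 1:
  S→S A a: FOLLOW(S) ⊇ FIRST(A) = {b}; new: +{b}
  S→S A a: FOLLOW(A) ⊇ FIRST(a) = {a}; new: +{a}
  S: {$,b}  A: {a}
pass 2:
  A→b S: FOLLOW(S) ⊇ FOLLOW(A) ⊇ {a}; new: +{a}
  S: {$,a,b}  A: {a}
pass 3: (no change)
  S: {$,a,b}  A: {a}

FOLLOW(S) = ["$", "a", "b"]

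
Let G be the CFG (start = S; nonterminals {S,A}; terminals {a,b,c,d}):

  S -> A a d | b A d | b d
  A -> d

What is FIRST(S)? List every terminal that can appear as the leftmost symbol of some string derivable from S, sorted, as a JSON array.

FIRST iteration:
pass 1:
  A via A→d: +{d}
  S via S→A a d: +{d}
  S via S→b A d: +{b}
  S: {b,d}  A: {d}
pass 2: — fixpoint
  S: {b,d}  A: {d}

FIRST(S) = ["b", "d"]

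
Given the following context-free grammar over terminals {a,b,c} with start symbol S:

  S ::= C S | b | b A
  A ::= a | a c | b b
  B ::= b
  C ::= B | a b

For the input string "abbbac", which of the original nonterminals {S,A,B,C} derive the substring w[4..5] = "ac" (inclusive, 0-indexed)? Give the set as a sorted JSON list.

Convert to CNF:
  S -> C S | T2 A | b
  A -> T0 T1 | T2 T2 | a
  B -> b
  C -> T0 T2 | b
  T0 -> a
  T1 -> c
  T2 -> b

Fill CYK table bottom-up (cells [i..j] with 4 ≤ i ≤ j ≤ 5 only):
  T[4,4] 'a' = {A,T0}  orig:{A}
  T[5,5] 'c' = {T1}  orig:{}
  T[4,5] 'ac' = {A}

Original NTs in T[4,5] deriving "ac": ["A"]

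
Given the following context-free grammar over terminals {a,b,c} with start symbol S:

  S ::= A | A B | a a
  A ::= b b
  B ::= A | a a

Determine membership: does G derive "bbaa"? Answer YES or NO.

CNF form of G:
  S -> A B | T0 T0 | T1 T1
  A -> T0 T0
  B -> T0 T0 | T1 T1
  T0 -> b
  T1 -> a

CYK table (by increasing span):
  [0..0]={T0}  "b"  orig:{}
  [1..1]={T0}  "b"  orig:{}
  [2..2]={T1}  "a"  orig:{}
  [3..3]={T1}  "a"  orig:{}
  [0..1]={A,B,S}  "bb"
  [1..2]=∅  "ba"
  [2..3]={B,S}  "aa"
  [0..2]=∅  "bba"
  [1..3]=∅  "baa"
  [0..3]={S}  "bbaa"

S ∈ T[0,3] ⇒ YES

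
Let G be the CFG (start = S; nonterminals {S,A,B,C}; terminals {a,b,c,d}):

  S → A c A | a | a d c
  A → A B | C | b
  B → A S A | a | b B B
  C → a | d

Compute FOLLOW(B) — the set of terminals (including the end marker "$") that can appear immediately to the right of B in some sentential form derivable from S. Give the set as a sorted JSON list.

FIRST iteration:
pass 1:
  A via A→b: +{b}
  B via B→A S A: +{b}
  B via B→a: +{a}
  C via C→a: +{a}
  C via C→d: +{d}
  S via S→A c A: +{b}
  S via S→a: +{a}
  FIRST[S]={a,b}  FIRST[A]={b}  FIRST[B]={a,b}  FIRST[C]={a,d}
pass 2:
  A via A→C: +{a,d}
  B via B→A S A: +{d}
  S via S→A c A: +{d}
  FIRST[S]={a,b,d}  FIRST[A]={a,b,d}  FIRST[B]={a,b,d}  FIRST[C]={a,d}
pass 3: (no change)
  FIRST[S]={a,b,d}  FIRST[A]={a,b,d}  FIRST[B]={a,b,d}  FIRST[C]={a,d}

FOLLOW iteration:
FOLLOW(S) := {$}
pass 1:
  A→A B: FOLLOW(A) ⊇ FIRST(B) = {a,b,d}; new: +{a,b,d}
  A→A B: FOLLOW(B) ⊇ FOLLOW(A) ⊇ {a,b,d}; new: +{a,b,d}
  A→C: FOLLOW(C) ⊇ FOLLOW(A) ⊇ {a,b,d}; new: +{a,b,d}
  B→A S A: FOLLOW(S) ⊇ FIRST(A) = {a,b,d}; new: +{a,b,d}
  S→A c A: FOLLOW(A) ⊇ FIRST(c) = {c}; new: +{c}
  S→A c A: FOLLOW(A) ⊇ FOLLOW(S) ⊇ {$,a,b,d}; new: +{$}
  FOLLOW(S)={$,a,b,d}  FOLLOW(A)={$,a,b,c,d}  FOLLOW(B)={a,b,d}  FOLLOW(C)={a,b,d}
pass 2:
  A→A B: FOLLOW(B) ⊇ FOLLOW(A) ⊇ {$,a,b,c,d}; new: +{$,c}
  A→C: FOLLOW(C) ⊇ FOLLOW(A) ⊇ {$,a,b,c,d}; new: +{$,c}
  FOLLOW(S)={$,a,b,d}  FOLLOW(A)={$,a,b,c,d}  FOLLOW(B)={$,a,b,c,d}  FOLLOW(C)={$,a,b,c,d}
pass 3: (no change)
  FOLLOW(S)={$,a,b,d}  FOLLOW(A)={$,a,b,c,d}  FOLLOW(B)={$,a,b,c,d}  FOLLOW(C)={$,a,b,c,d}

FOLLOW(B) = ["$", "a", "b", "c", "d"]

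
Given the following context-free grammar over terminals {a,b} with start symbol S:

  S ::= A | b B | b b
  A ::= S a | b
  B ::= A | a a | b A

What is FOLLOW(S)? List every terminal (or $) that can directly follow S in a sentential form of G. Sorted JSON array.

Compute FIRST by fixpoint:
round 1:
  A via A→b: +{b}
  B via B→A: +{b}
  B via B→a a: +{a}
  S via S→A: +{b}
  S: {b}  A: {b}  B: {a,b}
round 2: done
  S: {b}  A: {b}  B: {a,b}

Compute FOLLOW by fixpoint:
FOLLOW(S) := {$}
round 1:
  A→S a: FOLLOW(S) ⊇ FIRST(a) = {a}; new: +{a}
  S→A: FOLLOW(A) ⊇ FOLLOW(S) ⊇ {$,a}; new: +{$,a}
  S→b B: FOLLOW(B) ⊇ FOLLOW(S) ⊇ {$,a}; new: +{$,a}
  S: {$,a}  A: {$,a}  B: {$,a}
round 2: — fixpoint
  S: {$,a}  A: {$,a}  B: {$,a}

FOLLOW(S) = ["$", "a"]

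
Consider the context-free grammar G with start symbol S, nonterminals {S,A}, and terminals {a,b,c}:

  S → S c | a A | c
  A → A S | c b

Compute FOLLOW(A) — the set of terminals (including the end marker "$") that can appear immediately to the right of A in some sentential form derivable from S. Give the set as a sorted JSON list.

FIRST sets, iterate to fixpoint:
pass 1:
  A via A→c b: +{c}
  S via S→a A: +{a}
  S via S→c: +{c}
  S: {a,c}  A: {c}
pass 2: — fixpoint
  S: {a,c}  A: {c}

FOLLOW iteration:
FOLLOW(S) := {$}
round 1:
  A→A S: FOLLOW(A) ⊇ FIRST(S) = {a,c}; new: +{a,c}
  A→A S: FOLLOW(S) ⊇ FOLLOW(A) ⊇ {a,c}; new: +{a,c}
  S→a A: FOLLOW(A) ⊇ FOLLOW(S) ⊇ {$,a,c}; new: +{$}
  FOLLOW[S]={$,a,c}  FOLLOW[A]={$,a,c}
round 2: (stable)
  FOLLOW[S]={$,a,c}  FOLLOW[A]={$,a,c}

FOLLOW(A) = ["$", "a", "c"]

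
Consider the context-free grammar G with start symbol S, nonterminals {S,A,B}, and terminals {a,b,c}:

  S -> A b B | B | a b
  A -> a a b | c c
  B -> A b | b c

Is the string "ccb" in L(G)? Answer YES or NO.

Convert to CNF:
  S -> A T1 | A X4 | T0 T1 | T1 T2
  A -> T0 X3 | T2 T2
  B -> A T1 | T1 T2
  T0 -> a
  T1 -> b
  T2 -> c
  X3 -> T0 T1
  X4 -> T1 B

Fill CYK table bottom-up:
  T[0,0] 'c' = {T2}  orig:{}
  T[1,1] 'c' = {T2}  orig:{}
  T[2,2] 'b' = {T1}  orig:{}
  T[0,1] 'cc' = {A}
  T[1,2] 'cb' = ∅
  T[0,2] 'ccb' = {B,S}

S ∈ T[0,2] ⇒ YES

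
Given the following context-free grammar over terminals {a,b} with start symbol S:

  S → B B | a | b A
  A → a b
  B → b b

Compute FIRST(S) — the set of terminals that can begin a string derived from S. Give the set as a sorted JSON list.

FIRST sets, iterate to fixpoint:
iter 1:
  A via A→a b: +{a}
  B via B→b b: +{b}
  S via S→B B: +{b}
  S via S→a: +{a}
  S: {a,b}  A: {a}  B: {b}
iter 2: (no change)
  S: {a,b}  A: {a}  B: {b}

FIRST(S) = ["a", "b"]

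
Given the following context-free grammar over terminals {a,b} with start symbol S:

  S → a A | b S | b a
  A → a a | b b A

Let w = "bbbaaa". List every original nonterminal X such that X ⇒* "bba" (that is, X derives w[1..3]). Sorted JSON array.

CNF form of G:
  S -> T0 A | T1 S | T1 T0
  A -> T0 T0 | T1 X2
  T0 -> a
  T1 -> b
  X2 -> T1 A

CYK table (by increasing span) (cells [i..j] with 1 ≤ i ≤ j ≤ 3 only):
  cell(1,1) b: {T1}  orig:{}
  cell(2,2) b: {T1}  orig:{}
  cell(3,3) a: {T0}  orig:{}
  cell(1,2) bb: ∅
  cell(2,3) ba: {S}
  cell(1,3) bba: {S}

Original NTs in T[1,3] deriving "bba": ["S"]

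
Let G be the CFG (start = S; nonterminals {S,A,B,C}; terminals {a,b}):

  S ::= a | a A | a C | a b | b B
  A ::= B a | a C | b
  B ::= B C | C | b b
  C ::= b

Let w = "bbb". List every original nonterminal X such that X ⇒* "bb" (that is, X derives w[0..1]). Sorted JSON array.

Convert to CNF:
  S -> T0 A | T0 C | T0 T1 | T1 B | a
  A -> B T0 | T0 C | b
  B -> B C | T1 T1 | b
  C -> b
  T0 -> a
  T1 -> b

Fill CYK table bottom-up — only the sub-triangle for w[0..1]:
  [0..0]={A,B,C,T1}  "b"  orig:{A,B,C}
  [1..1]={A,B,C,T1}  "b"  orig:{A,B,C}
  [0..1]={B,S}  "bb"

Original NTs in T[0,1] deriving "bb": ["B", "S"]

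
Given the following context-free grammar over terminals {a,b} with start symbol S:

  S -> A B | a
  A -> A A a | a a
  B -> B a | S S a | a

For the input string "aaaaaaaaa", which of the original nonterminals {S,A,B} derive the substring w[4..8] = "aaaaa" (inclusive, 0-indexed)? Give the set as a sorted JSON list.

CNF form of G:
  S -> A B | a
  A -> A X1 | T0 T0
  B -> B T0 | S X2 | a
  T0 -> a
  X1 -> A T0
  X2 -> S T0

CYK table (by increasing span) (cells [i..j] with 4 ≤ i ≤ j ≤ 8 only):
  T[4,4] 'a' = {B,S,T0}  orig:{B,S}
  T[5,5] 'a' = {B,S,T0}  orig:{B,S}
  T[6,6] 'a' = {B,S,T0}  orig:{B,S}
  T[7,7] 'a' = {B,S,T0}  orig:{B,S}
  T[8,8] 'a' = {B,S,T0}  orig:{B,S}
  T[4,5] 'aa' = {A,B,X2}  orig:{A,B}
  T[5,6] 'aa' = {A,B,X2}  orig:{A,B}
  T[6,7] 'aa' = {A,B,X2}  orig:{A,B}
  T[7,8] 'aa' = {A,B,X2}  orig:{A,B}
  T[4,6] 'aaa' = {B,S,X1}  orig:{B,S}
  T[5,7] 'aaa' = {B,S,X1}  orig:{B,S}
  T[6,8] 'aaa' = {B,S,X1}  orig:{B,S}
  T[4,7] 'aaaa' = {B,S,X2}  orig:{B,S}
  T[5,8] 'aaaa' = {B,S,X2}  orig:{B,S}
  T[4,8] 'aaaaa' = {A,B,S,X2}  orig:{A,B,S}

Original NTs in T[4,8] deriving "aaaaa": ["A", "B", "S"]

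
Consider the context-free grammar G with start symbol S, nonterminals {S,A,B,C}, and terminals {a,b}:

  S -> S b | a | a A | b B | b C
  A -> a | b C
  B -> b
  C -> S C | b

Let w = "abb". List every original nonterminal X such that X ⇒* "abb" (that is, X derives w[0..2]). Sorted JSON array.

CNF form of G:
  S -> S T0 | T0 B | T0 C | T1 A | a
  A -> T0 C | a
  B -> b
  C -> S C | b
  T0 -> b
  T1 -> a

Fill CYK table bottom-up — only the sub-triangle for w[0..2]:
  cell(0,0) a: {A,S,T1}  orig:{A,S}
  cell(1,1) b: {B,C,T0}  orig:{B,C}
  cell(2,2) b: {B,C,T0}  orig:{B,C}
  cell(0,1) ab: {C,S}
  cell(1,2) bb: {A,S}
  cell(0,2) abb: {C,S}

Original NTs in T[0,2] deriving "abb": ["C", "S"]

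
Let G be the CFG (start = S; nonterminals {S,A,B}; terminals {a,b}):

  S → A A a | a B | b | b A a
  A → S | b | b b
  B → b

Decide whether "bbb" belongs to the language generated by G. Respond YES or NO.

CNF form of G:
  S -> A X4 | T0 B | T1 X5 | b
  A -> A X2 | T0 B | T1 T1 | T1 X3 | b
  B -> b
  T0 -> a
  T1 -> b
  X2 -> A T0
  X3 -> A T0
  X4 -> A T0
  X5 -> A T0

CYK fill:
  cell(0,0) b: {A,B,S,T1}  orig:{A,B,S}
  cell(1,1) b: {A,B,S,T1}  orig:{A,B,S}
  cell(2,2) b: {A,B,S,T1}  orig:{A,B,S}
  cell(0,1) bb: {A}
  cell(1,2) bb: {A}
  cell(0,2) bbb: ∅

S ∉ T[0,2] ⇒ NO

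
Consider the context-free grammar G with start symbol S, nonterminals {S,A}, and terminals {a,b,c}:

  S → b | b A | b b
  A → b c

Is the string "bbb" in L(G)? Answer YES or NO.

Convert to CNF:
  S -> T0 A | T0 T0 | b
  A -> T0 T1
  T0 -> b
  T1 -> c

CYK table (by increasing span):
  [0..0]={S,T0}  "b"  orig:{S}
  [1..1]={S,T0}  "b"  orig:{S}
  [2..2]={S,T0}  "b"  orig:{S}
  [0..1]={S}  "bb"
  [1..2]={S}  "bb"
  [0..2]=∅  "bbb"

S ∉ T[0,2] ⇒ NO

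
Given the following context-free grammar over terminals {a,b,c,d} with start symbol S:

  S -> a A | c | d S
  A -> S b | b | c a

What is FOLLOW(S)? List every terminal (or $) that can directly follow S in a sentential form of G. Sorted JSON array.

Compute FIRST by fixpoint:
iter 1:
  A via A→b: +{b}
  A via A→c a: +{c}
  S via S→a A: +{a}
  S via S→c: +{c}
  S via S→d S: +{d}
  S: {a,c,d}  A: {b,c}
iter 2:
  A via A→S b: +{a,d}
  S: {a,c,d}  A: {a,b,c,d}
iter 3: (no change)
  S: {a,c,d}  A: {a,b,c,d}

FOLLOW sets:
seed FOLLOW(S) with $
pass 1:
  A→S b: FOLLOW(S) ⊇ FIRST(b) = {b}; new: +{b}
  S→a A: FOLLOW(A) ⊇ FOLLOW(S) ⊇ {$,b}; new: +{$,b}
  S: {$,b}  A: {$,b}
pass 2: — fixpoint
  S: {$,b}  A: {$,b}

FOLLOW(S) = ["$", "b"]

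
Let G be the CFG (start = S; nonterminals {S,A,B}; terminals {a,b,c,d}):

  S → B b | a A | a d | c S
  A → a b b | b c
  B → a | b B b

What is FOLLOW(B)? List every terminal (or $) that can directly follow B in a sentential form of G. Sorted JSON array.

FIRST sets, iterate to fixpoint:
round 1:
  A via A→a b b: +{a}
  A via A→b c: +{b}
  B via B→a: +{a}
  B via B→b B b: +{b}
  S via S→B b: +{a,b}
  S via S→c S: +{c}
  FIRST(S)={a,b,c}  FIRST(A)={a,b}  FIRST(B)={a,b}
round 2: (stable)
  FIRST(S)={a,b,c}  FIRST(A)={a,b}  FIRST(B)={a,b}

FOLLOW sets:
seed FOLLOW(S) with $
iter 1:
  B→b B b: FOLLOW(B) ⊇ FIRST(b) = {b}; new: +{b}
  S→a A: FOLLOW(A) ⊇ FOLLOW(S) ⊇ {$}; new: +{$}
  FOLLOW[S]={$}  FOLLOW[A]={$}  FOLLOW[B]={b}
iter 2: done
  FOLLOW[S]={$}  FOLLOW[A]={$}  FOLLOW[B]={b}

FOLLOW(B) = ["b"]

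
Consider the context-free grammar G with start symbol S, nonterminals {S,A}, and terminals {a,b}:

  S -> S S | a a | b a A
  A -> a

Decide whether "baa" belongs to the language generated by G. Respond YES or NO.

Convert to CNF:
  S -> S S | T0 T0 | T1 X2
  A -> a
  T0 -> a
  T1 -> b
  X2 -> T0 A

Fill CYK table bottom-up:
  T[0,0] 'b' = {T1}  orig:{}
  T[1,1] 'a' = {A,T0}  orig:{A}
  T[2,2] 'a' = {A,T0}  orig:{A}
  T[0,1] 'ba' = ∅
  T[1,2] 'aa' = {S,X2}  orig:{S}
  T[0,2] 'baa' = {S}

S ∈ T[0,2] ⇒ YES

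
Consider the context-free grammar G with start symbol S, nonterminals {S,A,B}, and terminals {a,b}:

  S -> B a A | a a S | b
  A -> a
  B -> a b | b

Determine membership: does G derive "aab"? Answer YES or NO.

Convert to CNF:
  S -> B X2 | T0 X3 | b
  A -> a
  B -> T0 T1 | b
  T0 -> a
  T1 -> b
  X2 -> T0 A
  X3 -> T0 S

CYK table (by increasing span):
  [0..0]={A,T0}  "a"  orig:{A}
  [1..1]={A,T0}  "a"  orig:{A}
  [2..2]={B,S,T1}  "b"  orig:{B,S}
  [0..1]={X2}  "aa"  orig:{}
  [1..2]={B,X3}  "ab"  orig:{B}
  [0..2]={S}  "aab"

S ∈ T[0,2] ⇒ YES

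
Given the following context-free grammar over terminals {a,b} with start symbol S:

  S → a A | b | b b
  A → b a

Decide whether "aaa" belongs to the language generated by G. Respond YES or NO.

CNF form of G:
  S -> T0 T0 | T1 A | b
  A -> T0 T1
  T0 -> b
  T1 -> a

Fill CYK table bottom-up:
  T[0,0] 'a' = {T1}  orig:{}
  T[1,1] 'a' = {T1}  orig:{}
  T[2,2] 'a' = {T1}  orig:{}
  T[0,1] 'aa' = ∅
  T[1,2] 'aa' = ∅
  T[0,2] 'aaa' = ∅

S ∉ T[0,2] ⇒ NO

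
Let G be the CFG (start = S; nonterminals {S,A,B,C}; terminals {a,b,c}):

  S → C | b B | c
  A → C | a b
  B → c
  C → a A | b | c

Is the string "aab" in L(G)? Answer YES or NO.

Convert to CNF:
  S -> T0 A | T1 B | b | c
  A -> T0 A | T0 T1 | b | c
  B -> c
  C -> T0 A | b | c
  T0 -> a
  T1 -> b

Fill CYK table bottom-up:
  [0..0]={T0}  "a"  orig:{}
  [1..1]={T0}  "a"  orig:{}
  [2..2]={A,C,S,T1}  "b"  orig:{A,C,S}
  [0..1]=∅  "aa"
  [1..2]={A,C,S}  "ab"
  [0..2]={A,C,S}  "aab"

S ∈ T[0,2] ⇒ YES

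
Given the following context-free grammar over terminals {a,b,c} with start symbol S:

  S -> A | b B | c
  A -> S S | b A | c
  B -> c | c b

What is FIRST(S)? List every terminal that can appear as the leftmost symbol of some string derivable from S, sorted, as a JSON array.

Compute FIRST by fixpoint:
[1]
  A via A→b A: +{b}
  A via A→c: +{c}
  B via B→c: +{c}
  S via S→A: +{b,c}
  S: {b,c}  A: {b,c}  B: {c}
[2] (no change)
  S: {b,c}  A: {b,c}  B: {c}

FIRST(S) = ["b", "c"]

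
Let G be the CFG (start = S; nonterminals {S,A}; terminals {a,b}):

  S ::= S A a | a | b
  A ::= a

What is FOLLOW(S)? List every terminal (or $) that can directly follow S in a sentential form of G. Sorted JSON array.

Compute FIRST by fixpoint:
[1]
  A via A→a: +{a}
  S via S→a: +{a}
  S via S→b: +{b}
  FIRST[S]={a,b}  FIRST[A]={a}
[2] — fixpoint
  FIRST[S]={a,b}  FIRST[A]={a}

Compute FOLLOW by fixpoint:
initialize: $ ∈ FOLLOW(S)
pass 1:
  S→S A a: FOLLOW(S) ⊇ FIRST(A) = {a}; new: +{a}
  S→S A a: FOLLOW(A) ⊇ FIRST(a) = {a}; new: +{a}
  FOLLOW(S)={$,a}  FOLLOW(A)={a}
pass 2: (stable)
  FOLLOW(S)={$,a}  FOLLOW(A)={a}

FOLLOW(S) = ["$", "a"]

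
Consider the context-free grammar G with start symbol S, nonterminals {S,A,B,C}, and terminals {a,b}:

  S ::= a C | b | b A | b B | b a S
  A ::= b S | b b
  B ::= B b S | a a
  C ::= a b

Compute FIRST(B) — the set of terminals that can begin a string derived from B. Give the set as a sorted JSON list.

Compute FIRST by fixpoint:
round 1:
  A via A→b S: +{b}
  B via B→a a: +{a}
  C via C→a b: +{a}
  S via S→a C: +{a}
  S via S→b: +{b}
  S: {a,b}  A: {b}  B: {a}  C: {a}
round 2: (no change)
  S: {a,b}  A: {b}  B: {a}  C: {a}

FIRST(B) = ["a"]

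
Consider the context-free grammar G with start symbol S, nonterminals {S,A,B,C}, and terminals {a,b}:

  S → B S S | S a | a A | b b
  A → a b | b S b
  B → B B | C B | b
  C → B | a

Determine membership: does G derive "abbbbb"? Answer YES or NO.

Convert to CNF:
  S -> B X3 | S T0 | T0 A | T1 T1
  A -> T0 T1 | T1 X2
  B -> B B | C B | b
  C -> B B | C B | a | b
  T0 -> a
  T1 -> b
  X2 -> S T1
  X3 -> S S

CYK table (by increasing span):
  [0..0]={C,T0}  "a"  orig:{C}
  [1..1]={B,C,T1}  "b"  orig:{B,C}
  [2..2]={B,C,T1}  "b"  orig:{B,C}
  [3..3]={B,C,T1}  "b"  orig:{B,C}
  [4..4]={B,C,T1}  "b"  orig:{B,C}
  [5..5]={B,C,T1}  "b"  orig:{B,C}
  [0..1]={A,B,C}  "ab"
  [1..2]={B,C,S}  "bb"
  [2..3]={B,C,S}  "bb"
  [3..4]={B,C,S}  "bb"
  [4..5]={B,C,S}  "bb"
  [0..2]={B,C}  "abb"
  [1..3]={B,C,X2}  "bbb"  orig:{B,C}
  [2..4]={B,C,X2}  "bbb"  orig:{B,C}
  [3..5]={B,C,X2}  "bbb"  orig:{B,C}
  [0..3]={B,C}  "abbb"
  [1..4]={A,B,C,X3}  "bbbb"  orig:{A,B,C}
  [2..5]={A,B,C,X3}  "bbbb"  orig:{A,B,C}
  [0..4]={B,C,S}  "abbbb"
  [1..5]={B,C,S}  "bbbbb"
  [0..5]={B,C,S,X2}  "abbbbb"  orig:{B,C,S}

S ∈ T[0,5] ⇒ YES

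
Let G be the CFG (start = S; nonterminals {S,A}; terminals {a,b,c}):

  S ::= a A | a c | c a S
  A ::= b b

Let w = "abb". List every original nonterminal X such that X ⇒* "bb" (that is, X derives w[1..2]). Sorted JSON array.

CNF form of G:
  S -> T1 A | T1 T2 | T2 X3
  A -> T0 T0
  T0 -> b
  T1 -> a
  T2 -> c
  X3 -> T1 S

CYK table (by increasing span) (cells [i..j] with 1 ≤ i ≤ j ≤ 2 only):
  [1..1]={T0}  "b"  orig:{}
  [2..2]={T0}  "b"  orig:{}
  [1..2]={A}  "bb"

Original NTs in T[1,2] deriving "bb": ["A"]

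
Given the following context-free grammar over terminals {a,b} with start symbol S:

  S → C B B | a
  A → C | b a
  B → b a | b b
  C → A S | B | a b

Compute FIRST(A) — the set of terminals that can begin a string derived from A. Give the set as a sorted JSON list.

FIRST iteration:
iter 1:
  A via A→b a: +{b}
  B via B→b a: +{b}
  C via C→A S: +{b}
  C via C→a b: +{a}
  S via S→C B B: +{a,b}
  FIRST[S]={a,b}  FIRST[A]={b}  FIRST[B]={b}  FIRST[C]={a,b}
iter 2:
  A via A→C: +{a}
  FIRST[S]={a,b}  FIRST[A]={a,b}  FIRST[B]={b}  FIRST[C]={a,b}
iter 3: done
  FIRST[S]={a,b}  FIRST[A]={a,b}  FIRST[B]={b}  FIRST[C]={a,b}

FIRST(A) = ["a", "b"]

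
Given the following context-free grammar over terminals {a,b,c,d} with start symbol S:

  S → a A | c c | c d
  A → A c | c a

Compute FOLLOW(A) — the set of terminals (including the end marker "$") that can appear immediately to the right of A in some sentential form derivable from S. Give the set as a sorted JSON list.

FIRST sets, iterate to fixpoint:
iter 1:
  A via A→c a: +{c}
  S via S→a A: +{a}
  S via S→c c: +{c}
  FIRST(S)={a,c}  FIRST(A)={c}
iter 2: — fixpoint
  FIRST(S)={a,c}  FIRST(A)={c}

FOLLOW sets:
FOLLOW(S) := {$}
pass 1:
  A→A c: FOLLOW(A) ⊇ FIRST(c) = {c}; new: +{c}
  S→a A: FOLLOW(A) ⊇ FOLLOW(S) ⊇ {$}; new: +{$}
  S: {$}  A: {$,c}
pass 2: done
  S: {$}  A: {$,c}

FOLLOW(A) = ["$", "c"]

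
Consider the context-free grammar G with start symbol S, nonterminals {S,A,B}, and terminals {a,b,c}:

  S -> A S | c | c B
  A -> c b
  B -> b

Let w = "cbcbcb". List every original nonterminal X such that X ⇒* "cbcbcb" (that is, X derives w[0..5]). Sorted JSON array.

Convert to CNF:
  S -> A S | T0 B | c
  A -> T0 T1
  B -> b
  T0 -> c
  T1 -> b

Fill CYK table bottom-up, restricted to cells inside w[0..5]:
  cell(0,0) c: {S,T0}  orig:{S}
  cell(1,1) b: {B,T1}  orig:{B}
  cell(2,2) c: {S,T0}  orig:{S}
  cell(3,3) b: {B,T1}  orig:{B}
  cell(4,4) c: {S,T0}  orig:{S}
  cell(5,5) b: {B,T1}  orig:{B}
  cell(0,1) cb: {A,S}
  cell(1,2) bc: ∅
  cell(2,3) cb: {A,S}
  cell(3,4) bc: ∅
  cell(4,5) cb: {A,S}
  cell(0,2) cbc: {S}
  cell(1,3) bcb: ∅
  cell(2,4) cbc: {S}
  cell(3,5) bcb: ∅
  cell(0,3) cbcb: {S}
  cell(1,4) bcbc: ∅
  cell(2,5) cbcb: {S}
  cell(0,4) cbcbc: {S}
  cell(1,5) bcbcb: ∅
  cell(0,5) cbcbcb: {S}

Original NTs in T[0,5] deriving "cbcbcb": ["S"]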